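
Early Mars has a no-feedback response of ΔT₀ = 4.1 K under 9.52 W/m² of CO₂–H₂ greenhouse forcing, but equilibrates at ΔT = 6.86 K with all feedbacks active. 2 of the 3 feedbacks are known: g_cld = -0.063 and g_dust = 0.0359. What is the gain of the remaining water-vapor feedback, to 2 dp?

0.43

Amplification A = ΔT/ΔT₀ = 6.86/4.1 = 1.673.
Total gain g = 1 − 1/A = 1 − 1/1.673 = 0.4023.
Known gains sum to -0.063 + 0.0359 = -0.0271.
g_wv = 0.4023 + 0.0271 = 0.43.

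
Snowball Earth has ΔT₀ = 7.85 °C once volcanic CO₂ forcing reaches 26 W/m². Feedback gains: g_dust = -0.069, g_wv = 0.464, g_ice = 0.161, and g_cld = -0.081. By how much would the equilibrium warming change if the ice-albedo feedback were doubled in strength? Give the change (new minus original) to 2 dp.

6.61 °C

Original: g = 0.475, ΔT = 7.85/(1−0.475) = 14.9524 °C.
With doubled ice-albedo: g' = 0.636, ΔT' = 7.85/(1−0.636) = 21.5659 °C.
Change = 21.5659 − 14.9524 = 6.61 °C.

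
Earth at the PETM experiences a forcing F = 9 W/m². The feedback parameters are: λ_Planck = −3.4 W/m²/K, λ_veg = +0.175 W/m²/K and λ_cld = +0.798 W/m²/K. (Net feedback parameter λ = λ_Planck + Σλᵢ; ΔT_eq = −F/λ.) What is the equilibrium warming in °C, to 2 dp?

Net feedback parameter λ = (−3.4) + (+0.175) + (+0.798) = -2.427 W/m²/K.
ΔT = −F/λ = −9/(-2.427) = 3.71 °C.

3.71 °C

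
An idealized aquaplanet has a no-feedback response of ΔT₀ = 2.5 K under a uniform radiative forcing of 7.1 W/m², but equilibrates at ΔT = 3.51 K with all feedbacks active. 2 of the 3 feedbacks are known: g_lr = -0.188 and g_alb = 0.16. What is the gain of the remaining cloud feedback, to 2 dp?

0.32

Amplification A = ΔT/ΔT₀ = 3.51/2.5 = 1.404.
Total gain g = 1 − 1/A = 1 − 1/1.404 = 0.2877.
Known gains sum to -0.188 + 0.16 = -0.028.
g_cld = 0.2877 + 0.028 = 0.32.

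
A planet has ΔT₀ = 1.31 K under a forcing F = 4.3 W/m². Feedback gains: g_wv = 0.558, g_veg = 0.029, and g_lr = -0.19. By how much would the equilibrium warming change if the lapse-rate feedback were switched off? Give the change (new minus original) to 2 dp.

1.00 K

Original: g = 0.397, ΔT = 1.31/(1−0.397) = 2.1725 K.
Without lapse-rate: g' = 0.587, ΔT' = 1.31/(1−0.587) = 3.1719 K.
Change = 3.1719 − 2.1725 = 1.00 K.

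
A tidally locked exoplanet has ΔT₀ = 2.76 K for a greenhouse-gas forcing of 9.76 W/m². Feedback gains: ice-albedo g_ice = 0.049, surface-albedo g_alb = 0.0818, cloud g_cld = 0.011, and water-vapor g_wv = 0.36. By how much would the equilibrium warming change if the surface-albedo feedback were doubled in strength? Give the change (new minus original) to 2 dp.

1.09 K

Original: g = 0.5018, ΔT = 2.76/(1−0.5018) = 5.5399 K.
With doubled surface-albedo: g' = 0.5836, ΔT' = 2.76/(1−0.5836) = 6.6282 K.
Change = 6.6282 − 5.5399 = 1.09 K.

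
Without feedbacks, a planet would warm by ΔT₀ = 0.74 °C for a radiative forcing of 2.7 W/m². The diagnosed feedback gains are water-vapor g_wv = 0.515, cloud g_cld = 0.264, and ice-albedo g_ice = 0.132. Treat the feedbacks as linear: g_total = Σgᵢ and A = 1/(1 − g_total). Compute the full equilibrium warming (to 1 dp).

Total gain g = 0.515 + 0.264 + 0.132 = 0.911.
Amplification A = 1/(1 − 0.911) = 11.24.
ΔT = 0.74 × 11.24 = 8.3 °C.

8.3 °C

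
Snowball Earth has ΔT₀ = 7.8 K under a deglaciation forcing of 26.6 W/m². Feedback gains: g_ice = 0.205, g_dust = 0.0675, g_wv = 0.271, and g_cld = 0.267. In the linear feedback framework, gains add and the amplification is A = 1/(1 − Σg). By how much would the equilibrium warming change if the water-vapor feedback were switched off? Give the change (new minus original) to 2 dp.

-24.22 K

Original: g = 0.8105, ΔT = 7.8/(1−0.8105) = 41.1609 K.
Without water-vapor: g' = 0.5395, ΔT' = 7.8/(1−0.5395) = 16.9381 K.
Change = 16.9381 − 41.1609 = -24.22 K.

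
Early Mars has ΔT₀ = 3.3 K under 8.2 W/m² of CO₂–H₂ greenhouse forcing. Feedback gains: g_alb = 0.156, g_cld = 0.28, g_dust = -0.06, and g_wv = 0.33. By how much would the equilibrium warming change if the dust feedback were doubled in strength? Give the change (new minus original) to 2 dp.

Original: g = 0.706, ΔT = 3.3/(1−0.706) = 11.2245 K.
With doubled dust: g' = 0.646, ΔT' = 3.3/(1−0.646) = 9.3220 K.
Change = 9.3220 − 11.2245 = -1.90 K.

-1.90 K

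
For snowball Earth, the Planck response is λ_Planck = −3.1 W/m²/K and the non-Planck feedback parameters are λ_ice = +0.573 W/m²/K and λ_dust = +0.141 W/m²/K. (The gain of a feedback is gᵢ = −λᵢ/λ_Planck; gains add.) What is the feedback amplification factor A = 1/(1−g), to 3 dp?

Convert to gains: g_ice = 0.573/3.1 = 0.1848; g_dust = 0.141/3.1 = 0.04548.
Total gain g = 0.23028.
A = 1/(1 − 0.23028) = 1.299.

1.299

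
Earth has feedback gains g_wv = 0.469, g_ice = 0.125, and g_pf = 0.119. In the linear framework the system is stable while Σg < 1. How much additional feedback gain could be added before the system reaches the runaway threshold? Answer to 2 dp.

0.29

Current total gain = 0.469 + 0.125 + 0.119 = 0.713.
Margin to runaway = 1 − 0.713 = 0.29.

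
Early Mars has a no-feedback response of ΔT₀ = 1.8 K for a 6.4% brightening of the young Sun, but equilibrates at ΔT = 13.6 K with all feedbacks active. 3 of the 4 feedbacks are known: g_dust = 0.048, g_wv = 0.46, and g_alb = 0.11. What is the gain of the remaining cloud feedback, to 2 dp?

0.25

Amplification A = ΔT/ΔT₀ = 13.6/1.8 = 7.556.
Total gain g = 1 − 1/A = 1 − 1/7.556 = 0.8677.
Known gains sum to 0.048 + 0.46 + 0.11 = 0.618.
g_cld = 0.8677 − 0.618 = 0.25.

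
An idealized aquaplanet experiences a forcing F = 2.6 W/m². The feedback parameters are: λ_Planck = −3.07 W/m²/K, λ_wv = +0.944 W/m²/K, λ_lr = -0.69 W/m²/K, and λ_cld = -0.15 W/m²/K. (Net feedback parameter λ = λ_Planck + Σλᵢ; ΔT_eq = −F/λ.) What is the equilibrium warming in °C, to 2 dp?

Net feedback parameter λ = (−3.07) + (+0.944) + (-0.69) + (-0.15) = -2.966 W/m²/K.
ΔT = −F/λ = −2.6/(-2.966) = 0.88 °C.

0.88 °C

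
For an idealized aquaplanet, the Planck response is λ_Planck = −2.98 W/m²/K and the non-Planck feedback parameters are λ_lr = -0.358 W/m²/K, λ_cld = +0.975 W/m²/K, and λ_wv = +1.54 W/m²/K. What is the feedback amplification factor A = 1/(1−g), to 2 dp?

Convert to gains: g_lr = -0.358/2.98 = -0.1201; g_cld = 0.975/2.98 = 0.3272; g_wv = 1.54/2.98 = 0.5168.
Total gain g = 0.7239.
A = 1/(1 − 0.7239) = 3.62.

3.62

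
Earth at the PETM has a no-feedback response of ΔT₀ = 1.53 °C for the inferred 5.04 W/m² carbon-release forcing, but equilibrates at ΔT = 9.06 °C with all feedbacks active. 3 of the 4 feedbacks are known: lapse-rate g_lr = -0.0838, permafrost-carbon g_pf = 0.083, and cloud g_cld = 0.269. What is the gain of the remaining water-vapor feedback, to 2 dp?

0.56

Amplification A = ΔT/ΔT₀ = 9.06/1.53 = 5.922.
Total gain g = 1 − 1/A = 1 − 1/5.922 = 0.8311.
Known gains sum to -0.0838 + 0.083 + 0.269 = 0.2682.
g_wv = 0.8311 − 0.2682 = 0.56.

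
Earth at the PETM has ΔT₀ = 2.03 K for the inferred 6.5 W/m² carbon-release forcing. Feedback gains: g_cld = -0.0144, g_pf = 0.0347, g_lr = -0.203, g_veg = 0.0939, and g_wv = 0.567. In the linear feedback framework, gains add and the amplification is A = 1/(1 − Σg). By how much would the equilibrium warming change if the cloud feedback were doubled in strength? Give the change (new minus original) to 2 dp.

Original: g = 0.4782, ΔT = 2.03/(1−0.4782) = 3.8904 K.
With doubled cloud: g' = 0.4638, ΔT' = 2.03/(1−0.4638) = 3.7859 K.
Change = 3.7859 − 3.8904 = -0.10 K.

-0.10 K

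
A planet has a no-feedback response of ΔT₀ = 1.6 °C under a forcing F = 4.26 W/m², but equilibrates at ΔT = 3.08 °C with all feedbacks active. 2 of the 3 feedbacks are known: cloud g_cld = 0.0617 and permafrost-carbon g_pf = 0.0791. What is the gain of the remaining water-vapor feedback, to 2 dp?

0.34

Amplification A = ΔT/ΔT₀ = 3.08/1.6 = 1.925.
Total gain g = 1 − 1/A = 1 − 1/1.925 = 0.4805.
Known gains sum to 0.0617 + 0.0791 = 0.1408.
g_wv = 0.4805 − 0.1408 = 0.34.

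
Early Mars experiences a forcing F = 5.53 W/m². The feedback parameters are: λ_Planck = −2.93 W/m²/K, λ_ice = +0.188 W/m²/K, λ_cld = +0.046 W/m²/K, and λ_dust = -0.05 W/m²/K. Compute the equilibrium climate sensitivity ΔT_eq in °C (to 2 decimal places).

2.01 °C

Net feedback parameter λ = (−2.93) + (+0.188) + (+0.046) + (-0.05) = -2.746 W/m²/K.
ΔT = −F/λ = −5.53/(-2.746) = 2.01 °C.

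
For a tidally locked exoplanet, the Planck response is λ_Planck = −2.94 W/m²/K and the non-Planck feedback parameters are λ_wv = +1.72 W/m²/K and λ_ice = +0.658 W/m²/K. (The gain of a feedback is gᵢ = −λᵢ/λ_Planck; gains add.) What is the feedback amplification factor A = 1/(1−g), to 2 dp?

Convert to gains: g_wv = 1.72/2.94 = 0.585; g_ice = 0.658/2.94 = 0.2238.
Total gain g = 0.8088.
A = 1/(1 − 0.8088) = 5.23.

5.23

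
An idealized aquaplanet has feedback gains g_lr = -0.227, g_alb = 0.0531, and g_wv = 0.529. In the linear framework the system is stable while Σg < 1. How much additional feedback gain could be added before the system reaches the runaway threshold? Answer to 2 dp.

Current total gain = -0.227 + 0.0531 + 0.529 = 0.3551.
Margin to runaway = 1 − 0.3551 = 0.64.

0.64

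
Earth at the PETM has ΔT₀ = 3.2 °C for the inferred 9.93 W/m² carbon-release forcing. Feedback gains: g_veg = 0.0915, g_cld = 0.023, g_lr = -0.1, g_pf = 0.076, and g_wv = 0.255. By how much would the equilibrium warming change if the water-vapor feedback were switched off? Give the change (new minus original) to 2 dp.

Original: g = 0.3455, ΔT = 3.2/(1−0.3455) = 4.8892 °C.
Without water-vapor: g' = 0.0905, ΔT' = 3.2/(1−0.0905) = 3.5184 °C.
Change = 3.5184 − 4.8892 = -1.37 °C.

-1.37 °C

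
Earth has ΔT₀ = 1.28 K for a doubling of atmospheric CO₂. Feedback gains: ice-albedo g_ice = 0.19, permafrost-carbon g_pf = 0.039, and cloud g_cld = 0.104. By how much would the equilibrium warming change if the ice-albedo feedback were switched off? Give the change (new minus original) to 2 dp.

Original: g = 0.333, ΔT = 1.28/(1−0.333) = 1.9190 K.
Without ice-albedo: g' = 0.143, ΔT' = 1.28/(1−0.143) = 1.4936 K.
Change = 1.4936 − 1.9190 = -0.43 K.

-0.43 K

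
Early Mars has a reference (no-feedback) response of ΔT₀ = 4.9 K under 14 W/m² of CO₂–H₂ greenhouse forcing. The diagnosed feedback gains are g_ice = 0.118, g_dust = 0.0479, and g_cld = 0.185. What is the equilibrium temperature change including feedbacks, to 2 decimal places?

Total gain g = 0.118 + 0.0479 + 0.185 = 0.3509.
Amplification A = 1/(1 − 0.3509) = 1.541.
ΔT = 4.9 × 1.541 = 7.55 K.

7.55 K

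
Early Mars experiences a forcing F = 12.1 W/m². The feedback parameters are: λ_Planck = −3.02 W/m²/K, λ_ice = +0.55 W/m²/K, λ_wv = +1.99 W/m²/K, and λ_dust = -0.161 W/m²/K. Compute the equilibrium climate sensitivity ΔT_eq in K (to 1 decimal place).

Net feedback parameter λ = (−3.02) + (+0.55) + (+1.99) + (-0.161) = -0.641 W/m²/K.
ΔT = −F/λ = −12.1/(-0.641) = 18.9 K.

18.9 K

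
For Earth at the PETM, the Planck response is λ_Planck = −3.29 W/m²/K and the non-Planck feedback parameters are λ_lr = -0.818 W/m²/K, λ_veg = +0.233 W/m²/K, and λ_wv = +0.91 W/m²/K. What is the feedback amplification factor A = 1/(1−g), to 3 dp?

Convert to gains: g_lr = -0.818/3.29 = -0.2486; g_veg = 0.233/3.29 = 0.07082; g_wv = 0.91/3.29 = 0.2766.
Total gain g = 0.09882.
A = 1/(1 − 0.09882) = 1.110.

1.110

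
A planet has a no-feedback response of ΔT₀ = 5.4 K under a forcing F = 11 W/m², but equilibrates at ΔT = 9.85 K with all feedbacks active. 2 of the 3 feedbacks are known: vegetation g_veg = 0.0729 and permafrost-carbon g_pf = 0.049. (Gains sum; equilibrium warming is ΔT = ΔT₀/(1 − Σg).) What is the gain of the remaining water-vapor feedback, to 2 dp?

Amplification A = ΔT/ΔT₀ = 9.85/5.4 = 1.824.
Total gain g = 1 − 1/A = 1 − 1/1.824 = 0.4518.
Known gains sum to 0.0729 + 0.049 = 0.1219.
g_wv = 0.4518 − 0.1219 = 0.33.

0.33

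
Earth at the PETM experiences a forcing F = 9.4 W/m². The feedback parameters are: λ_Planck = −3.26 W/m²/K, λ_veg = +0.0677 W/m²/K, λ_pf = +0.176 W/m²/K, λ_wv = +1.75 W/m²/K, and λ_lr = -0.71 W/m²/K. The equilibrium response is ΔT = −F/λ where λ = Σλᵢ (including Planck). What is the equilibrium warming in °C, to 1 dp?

4.8 °C

Net feedback parameter λ = (−3.26) + (+0.0677) + (+0.176) + (+1.75) + (-0.71) = -1.9763 W/m²/K.
ΔT = −F/λ = −9.4/(-1.9763) = 4.8 °C.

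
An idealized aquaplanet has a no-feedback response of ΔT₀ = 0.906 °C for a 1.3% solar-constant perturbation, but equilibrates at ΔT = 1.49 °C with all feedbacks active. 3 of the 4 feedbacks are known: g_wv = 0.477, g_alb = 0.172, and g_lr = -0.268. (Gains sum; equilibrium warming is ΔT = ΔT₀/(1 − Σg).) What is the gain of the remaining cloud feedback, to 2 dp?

0.01

Amplification A = ΔT/ΔT₀ = 1.49/0.906 = 1.645.
Total gain g = 1 − 1/A = 1 − 1/1.645 = 0.3921.
Known gains sum to 0.477 + 0.172 − 0.268 = 0.381.
g_cld = 0.3921 − 0.381 = 0.01.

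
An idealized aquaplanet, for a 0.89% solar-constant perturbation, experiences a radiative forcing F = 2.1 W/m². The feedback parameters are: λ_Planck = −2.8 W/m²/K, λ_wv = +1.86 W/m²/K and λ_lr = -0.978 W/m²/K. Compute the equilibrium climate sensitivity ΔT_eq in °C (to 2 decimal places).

1.09 °C

Net feedback parameter λ = (−2.8) + (+1.86) + (-0.978) = -1.918 W/m²/K.
ΔT = −F/λ = −2.1/(-1.918) = 1.09 °C.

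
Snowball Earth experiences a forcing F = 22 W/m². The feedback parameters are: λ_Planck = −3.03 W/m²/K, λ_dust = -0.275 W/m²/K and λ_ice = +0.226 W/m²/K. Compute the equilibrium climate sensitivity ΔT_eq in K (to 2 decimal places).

7.15 K

Net feedback parameter λ = (−3.03) + (-0.275) + (+0.226) = -3.079 W/m²/K.
ΔT = −F/λ = −22/(-3.079) = 7.15 K.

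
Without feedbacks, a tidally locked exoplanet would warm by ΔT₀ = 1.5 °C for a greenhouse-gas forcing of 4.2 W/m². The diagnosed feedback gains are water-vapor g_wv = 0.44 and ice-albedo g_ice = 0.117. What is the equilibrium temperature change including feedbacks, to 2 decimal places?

3.39 °C

Total gain g = 0.44 + 0.117 = 0.557.
Amplification A = 1/(1 − 0.557) = 2.257.
ΔT = 1.5 × 2.257 = 3.39 °C.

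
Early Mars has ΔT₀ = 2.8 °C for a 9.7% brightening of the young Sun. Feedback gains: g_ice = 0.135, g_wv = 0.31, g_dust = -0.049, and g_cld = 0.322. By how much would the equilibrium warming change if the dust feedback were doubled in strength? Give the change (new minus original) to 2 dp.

Original: g = 0.718, ΔT = 2.8/(1−0.718) = 9.9291 °C.
With doubled dust: g' = 0.669, ΔT' = 2.8/(1−0.669) = 8.4592 °C.
Change = 8.4592 − 9.9291 = -1.47 °C.

-1.47 °C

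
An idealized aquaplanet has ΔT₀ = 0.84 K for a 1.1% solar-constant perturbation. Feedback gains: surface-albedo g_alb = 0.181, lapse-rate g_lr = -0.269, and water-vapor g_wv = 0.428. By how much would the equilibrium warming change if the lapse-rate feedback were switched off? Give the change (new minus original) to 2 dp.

Original: g = 0.34, ΔT = 0.84/(1−0.34) = 1.2727 K.
Without lapse-rate: g' = 0.609, ΔT' = 0.84/(1−0.609) = 2.1483 K.
Change = 2.1483 − 1.2727 = 0.88 K.

0.88 K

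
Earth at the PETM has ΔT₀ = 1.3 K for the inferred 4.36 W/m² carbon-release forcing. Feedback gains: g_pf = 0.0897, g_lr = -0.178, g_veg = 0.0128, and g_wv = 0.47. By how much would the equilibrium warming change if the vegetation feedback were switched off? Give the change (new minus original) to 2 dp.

Original: g = 0.3945, ΔT = 1.3/(1−0.3945) = 2.1470 K.
Without vegetation: g' = 0.3817, ΔT' = 1.3/(1−0.3817) = 2.1025 K.
Change = 2.1025 − 2.1470 = -0.04 K.

-0.04 K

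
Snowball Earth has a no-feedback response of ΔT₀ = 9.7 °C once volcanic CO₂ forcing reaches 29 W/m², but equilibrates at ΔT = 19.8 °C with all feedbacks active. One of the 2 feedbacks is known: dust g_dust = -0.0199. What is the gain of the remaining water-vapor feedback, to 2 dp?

0.53

Amplification A = ΔT/ΔT₀ = 19.8/9.7 = 2.041.
Total gain g = 1 − 1/A = 1 − 1/2.041 = 0.51.
The known gain is -0.0199.
g_wv = 0.51 + 0.0199 = 0.53.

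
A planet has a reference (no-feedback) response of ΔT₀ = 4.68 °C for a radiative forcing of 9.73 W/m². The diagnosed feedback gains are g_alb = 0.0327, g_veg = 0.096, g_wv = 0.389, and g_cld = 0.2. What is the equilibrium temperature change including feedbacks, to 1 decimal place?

16.6 °C

Total gain g = 0.0327 + 0.096 + 0.389 + 0.2 = 0.7177.
Amplification A = 1/(1 − 0.7177) = 3.542.
ΔT = 4.68 × 3.542 = 16.6 °C.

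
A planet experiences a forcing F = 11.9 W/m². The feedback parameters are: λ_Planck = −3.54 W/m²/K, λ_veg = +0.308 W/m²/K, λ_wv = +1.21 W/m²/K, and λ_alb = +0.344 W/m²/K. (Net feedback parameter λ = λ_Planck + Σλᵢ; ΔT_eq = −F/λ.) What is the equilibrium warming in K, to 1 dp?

7.1 K

Net feedback parameter λ = (−3.54) + (+0.308) + (+1.21) + (+0.344) = -1.678 W/m²/K.
ΔT = −F/λ = −11.9/(-1.678) = 7.1 K.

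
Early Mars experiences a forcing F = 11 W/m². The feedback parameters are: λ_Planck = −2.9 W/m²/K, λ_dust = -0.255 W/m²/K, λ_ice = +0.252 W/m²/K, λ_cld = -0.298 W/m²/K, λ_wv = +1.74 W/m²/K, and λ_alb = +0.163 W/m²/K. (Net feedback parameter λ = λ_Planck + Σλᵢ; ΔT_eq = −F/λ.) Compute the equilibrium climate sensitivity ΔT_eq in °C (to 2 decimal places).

Net feedback parameter λ = (−2.9) + (-0.255) + (+0.252) + (-0.298) + (+1.74) + (+0.163) = -1.298 W/m²/K.
ΔT = −F/λ = −11/(-1.298) = 8.47 °C.

8.47 °C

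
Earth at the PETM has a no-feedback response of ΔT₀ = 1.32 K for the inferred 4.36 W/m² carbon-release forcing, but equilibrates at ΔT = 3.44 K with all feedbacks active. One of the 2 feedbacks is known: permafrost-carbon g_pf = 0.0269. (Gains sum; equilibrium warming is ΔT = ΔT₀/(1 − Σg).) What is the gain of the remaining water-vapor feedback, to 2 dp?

0.59

Amplification A = ΔT/ΔT₀ = 3.44/1.32 = 2.606.
Total gain g = 1 − 1/A = 1 − 1/2.606 = 0.6163.
The known gain is 0.0269.
g_wv = 0.6163 − 0.0269 = 0.59.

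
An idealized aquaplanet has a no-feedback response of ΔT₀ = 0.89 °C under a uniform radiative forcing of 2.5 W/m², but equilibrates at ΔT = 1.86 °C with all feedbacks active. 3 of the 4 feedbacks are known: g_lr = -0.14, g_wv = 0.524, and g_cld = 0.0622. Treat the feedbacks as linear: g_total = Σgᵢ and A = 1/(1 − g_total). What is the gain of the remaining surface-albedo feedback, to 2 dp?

0.08

Amplification A = ΔT/ΔT₀ = 1.86/0.89 = 2.09.
Total gain g = 1 − 1/A = 1 − 1/2.09 = 0.5215.
Known gains sum to -0.14 + 0.524 + 0.0622 = 0.4462.
g_alb = 0.5215 − 0.4462 = 0.08.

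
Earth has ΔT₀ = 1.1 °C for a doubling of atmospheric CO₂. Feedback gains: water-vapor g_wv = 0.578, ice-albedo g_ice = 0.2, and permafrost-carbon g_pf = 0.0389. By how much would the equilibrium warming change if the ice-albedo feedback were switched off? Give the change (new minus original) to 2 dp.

-3.14 °C

Original: g = 0.8169, ΔT = 1.1/(1−0.8169) = 6.0076 °C.
Without ice-albedo: g' = 0.6169, ΔT' = 1.1/(1−0.6169) = 2.8713 °C.
Change = 2.8713 − 6.0076 = -3.14 °C.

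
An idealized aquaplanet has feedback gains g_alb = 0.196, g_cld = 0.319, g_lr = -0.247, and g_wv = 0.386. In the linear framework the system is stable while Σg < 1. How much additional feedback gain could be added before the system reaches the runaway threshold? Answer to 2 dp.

0.35

Current total gain = 0.196 + 0.319 − 0.247 + 0.386 = 0.654.
Margin to runaway = 1 − 0.654 = 0.35.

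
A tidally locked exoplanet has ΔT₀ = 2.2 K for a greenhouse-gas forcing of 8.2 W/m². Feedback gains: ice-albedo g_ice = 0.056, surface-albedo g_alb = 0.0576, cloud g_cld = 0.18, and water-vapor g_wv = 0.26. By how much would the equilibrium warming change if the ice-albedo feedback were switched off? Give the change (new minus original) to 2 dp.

Original: g = 0.5536, ΔT = 2.2/(1−0.5536) = 4.9283 K.
Without ice-albedo: g' = 0.4976, ΔT' = 2.2/(1−0.4976) = 4.3790 K.
Change = 4.3790 − 4.9283 = -0.55 K.

-0.55 K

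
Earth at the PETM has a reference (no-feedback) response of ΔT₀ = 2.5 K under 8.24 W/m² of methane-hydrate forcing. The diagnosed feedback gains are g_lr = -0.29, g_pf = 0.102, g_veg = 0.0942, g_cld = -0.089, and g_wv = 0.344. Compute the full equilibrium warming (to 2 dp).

Total gain g = -0.29 + 0.102 + 0.0942 − 0.089 + 0.344 = 0.1612.
Amplification A = 1/(1 − 0.1612) = 1.192.
ΔT = 2.5 × 1.192 = 2.98 K.

2.98 K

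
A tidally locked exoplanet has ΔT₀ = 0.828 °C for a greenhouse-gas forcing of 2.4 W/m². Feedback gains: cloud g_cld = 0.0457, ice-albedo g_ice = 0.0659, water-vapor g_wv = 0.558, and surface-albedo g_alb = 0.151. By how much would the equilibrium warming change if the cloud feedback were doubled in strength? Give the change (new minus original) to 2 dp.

1.58 °C

Original: g = 0.8206, ΔT = 0.828/(1−0.8206) = 4.6154 °C.
With doubled cloud: g' = 0.8663, ΔT' = 0.828/(1−0.8663) = 6.1930 °C.
Change = 6.1930 − 4.6154 = 1.58 °C.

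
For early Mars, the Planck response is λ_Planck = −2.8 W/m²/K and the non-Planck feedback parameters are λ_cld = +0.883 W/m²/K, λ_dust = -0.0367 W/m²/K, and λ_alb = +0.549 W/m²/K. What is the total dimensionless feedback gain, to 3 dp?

Convert to gains: g_cld = 0.883/2.8 = 0.3154; g_dust = -0.0367/2.8 = -0.01311; g_alb = 0.549/2.8 = 0.1961.
Total gain g = 0.49839.

0.498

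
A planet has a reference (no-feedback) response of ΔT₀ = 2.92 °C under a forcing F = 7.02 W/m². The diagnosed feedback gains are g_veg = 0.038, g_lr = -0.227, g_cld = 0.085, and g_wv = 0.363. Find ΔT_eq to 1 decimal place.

3.9 °C

Total gain g = 0.038 − 0.227 + 0.085 + 0.363 = 0.259.
Amplification A = 1/(1 − 0.259) = 1.35.
ΔT = 2.92 × 1.35 = 3.9 °C.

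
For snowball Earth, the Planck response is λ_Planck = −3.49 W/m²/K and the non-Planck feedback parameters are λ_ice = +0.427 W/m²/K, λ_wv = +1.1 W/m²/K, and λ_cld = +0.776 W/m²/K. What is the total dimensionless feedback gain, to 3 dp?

0.660

Convert to gains: g_ice = 0.427/3.49 = 0.1223; g_wv = 1.1/3.49 = 0.3152; g_cld = 0.776/3.49 = 0.2223.
Total gain g = 0.6598.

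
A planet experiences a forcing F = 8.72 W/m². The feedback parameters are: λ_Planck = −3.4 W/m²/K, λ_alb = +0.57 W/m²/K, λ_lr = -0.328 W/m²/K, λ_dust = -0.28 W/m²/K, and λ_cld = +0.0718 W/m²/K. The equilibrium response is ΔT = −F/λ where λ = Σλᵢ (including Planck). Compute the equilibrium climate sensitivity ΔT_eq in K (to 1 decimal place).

Net feedback parameter λ = (−3.4) + (+0.57) + (-0.328) + (-0.28) + (+0.0718) = -3.3662 W/m²/K.
ΔT = −F/λ = −8.72/(-3.3662) = 2.6 K.

2.6 K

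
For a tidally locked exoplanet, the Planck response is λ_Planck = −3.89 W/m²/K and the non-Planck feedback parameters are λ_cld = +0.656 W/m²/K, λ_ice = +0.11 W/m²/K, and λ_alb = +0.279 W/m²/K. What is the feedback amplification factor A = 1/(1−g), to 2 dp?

1.37

Convert to gains: g_cld = 0.656/3.89 = 0.1686; g_ice = 0.11/3.89 = 0.02828; g_alb = 0.279/3.89 = 0.07172.
Total gain g = 0.2686.
A = 1/(1 − 0.2686) = 1.37.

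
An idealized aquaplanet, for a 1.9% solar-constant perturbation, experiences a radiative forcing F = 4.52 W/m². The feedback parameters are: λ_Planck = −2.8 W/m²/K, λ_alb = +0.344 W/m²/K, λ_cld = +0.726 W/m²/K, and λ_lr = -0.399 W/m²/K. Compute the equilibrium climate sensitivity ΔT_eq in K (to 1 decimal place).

Net feedback parameter λ = (−2.8) + (+0.344) + (+0.726) + (-0.399) = -2.129 W/m²/K.
ΔT = −F/λ = −4.52/(-2.129) = 2.1 K.

2.1 K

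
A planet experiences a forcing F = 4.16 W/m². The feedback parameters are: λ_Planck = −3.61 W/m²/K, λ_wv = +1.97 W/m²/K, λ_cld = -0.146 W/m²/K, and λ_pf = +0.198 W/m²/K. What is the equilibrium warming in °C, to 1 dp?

Net feedback parameter λ = (−3.61) + (+1.97) + (-0.146) + (+0.198) = -1.588 W/m²/K.
ΔT = −F/λ = −4.16/(-1.588) = 2.6 °C.

2.6 °C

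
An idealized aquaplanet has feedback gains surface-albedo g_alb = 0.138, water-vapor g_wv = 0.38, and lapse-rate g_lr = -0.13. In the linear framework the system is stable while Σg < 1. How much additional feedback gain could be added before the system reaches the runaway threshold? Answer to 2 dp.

0.61

Current total gain = 0.138 + 0.38 − 0.13 = 0.388.
Margin to runaway = 1 − 0.388 = 0.61.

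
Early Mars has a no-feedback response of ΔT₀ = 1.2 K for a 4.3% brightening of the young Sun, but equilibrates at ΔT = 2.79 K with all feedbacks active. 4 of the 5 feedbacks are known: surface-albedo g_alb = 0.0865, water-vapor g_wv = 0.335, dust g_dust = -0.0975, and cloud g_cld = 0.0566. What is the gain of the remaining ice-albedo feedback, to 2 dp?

0.19

Amplification A = ΔT/ΔT₀ = 2.79/1.2 = 2.325.
Total gain g = 1 − 1/A = 1 − 1/2.325 = 0.5699.
Known gains sum to 0.0865 + 0.335 − 0.0975 + 0.0566 = 0.3806.
g_ice = 0.5699 − 0.3806 = 0.19.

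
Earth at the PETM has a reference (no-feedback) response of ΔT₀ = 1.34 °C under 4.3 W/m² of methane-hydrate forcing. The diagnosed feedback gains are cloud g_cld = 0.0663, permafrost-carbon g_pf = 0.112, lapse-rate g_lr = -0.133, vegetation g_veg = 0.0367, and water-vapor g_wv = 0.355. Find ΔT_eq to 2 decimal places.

2.38 °C

Total gain g = 0.0663 + 0.112 − 0.133 + 0.0367 + 0.355 = 0.437.
Amplification A = 1/(1 − 0.437) = 1.776.
ΔT = 1.34 × 1.776 = 2.38 °C.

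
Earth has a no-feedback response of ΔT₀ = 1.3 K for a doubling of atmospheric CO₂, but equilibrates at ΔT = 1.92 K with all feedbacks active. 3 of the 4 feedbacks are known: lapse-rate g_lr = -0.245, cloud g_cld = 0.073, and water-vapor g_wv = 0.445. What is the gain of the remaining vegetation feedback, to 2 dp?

Amplification A = ΔT/ΔT₀ = 1.92/1.3 = 1.477.
Total gain g = 1 − 1/A = 1 − 1/1.477 = 0.323.
Known gains sum to -0.245 + 0.073 + 0.445 = 0.273.
g_veg = 0.323 − 0.273 = 0.05.

0.05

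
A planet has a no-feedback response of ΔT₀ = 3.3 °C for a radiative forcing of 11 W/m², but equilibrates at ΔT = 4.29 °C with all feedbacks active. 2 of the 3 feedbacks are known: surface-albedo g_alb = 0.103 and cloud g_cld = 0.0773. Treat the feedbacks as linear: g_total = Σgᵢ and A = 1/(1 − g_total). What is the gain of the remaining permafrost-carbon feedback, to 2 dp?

0.05

Amplification A = ΔT/ΔT₀ = 4.29/3.3 = 1.3.
Total gain g = 1 − 1/A = 1 − 1/1.3 = 0.2308.
Known gains sum to 0.103 + 0.0773 = 0.1803.
g_pf = 0.2308 − 0.1803 = 0.05.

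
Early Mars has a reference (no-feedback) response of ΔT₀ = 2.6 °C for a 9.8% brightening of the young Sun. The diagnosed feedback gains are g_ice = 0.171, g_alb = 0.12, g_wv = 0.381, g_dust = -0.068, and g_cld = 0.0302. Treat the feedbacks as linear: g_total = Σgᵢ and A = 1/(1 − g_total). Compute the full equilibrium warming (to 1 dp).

7.1 °C

Total gain g = 0.171 + 0.12 + 0.381 − 0.068 + 0.0302 = 0.6342.
Amplification A = 1/(1 − 0.6342) = 2.734.
ΔT = 2.6 × 2.734 = 7.1 °C.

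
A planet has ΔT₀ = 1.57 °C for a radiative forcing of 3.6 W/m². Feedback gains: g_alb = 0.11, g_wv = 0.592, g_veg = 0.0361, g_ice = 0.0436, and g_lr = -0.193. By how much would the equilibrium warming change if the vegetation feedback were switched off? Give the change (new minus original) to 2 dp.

Original: g = 0.5887, ΔT = 1.57/(1−0.5887) = 3.8172 °C.
Without vegetation: g' = 0.5526, ΔT' = 1.57/(1−0.5526) = 3.5092 °C.
Change = 3.5092 − 3.8172 = -0.31 °C.

-0.31 °C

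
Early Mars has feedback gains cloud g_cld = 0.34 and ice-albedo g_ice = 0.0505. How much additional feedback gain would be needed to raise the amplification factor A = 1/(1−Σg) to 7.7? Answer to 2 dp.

Current total gain = 0.3905.
Target gain for A = 7.7: g* = 1 − 1/7.7 = 0.8701.
Additional gain needed = 0.8701 − 0.3905 = 0.48.

0.48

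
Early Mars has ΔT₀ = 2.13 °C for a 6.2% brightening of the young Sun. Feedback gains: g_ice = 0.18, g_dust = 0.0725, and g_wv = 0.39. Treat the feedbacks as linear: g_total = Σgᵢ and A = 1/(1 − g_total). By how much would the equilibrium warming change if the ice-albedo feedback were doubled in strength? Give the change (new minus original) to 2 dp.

Original: g = 0.6425, ΔT = 2.13/(1−0.6425) = 5.9580 °C.
With doubled ice-albedo: g' = 0.8225, ΔT' = 2.13/(1−0.8225) = 12.0000 °C.
Change = 12.0000 − 5.9580 = 6.04 °C.

6.04 °C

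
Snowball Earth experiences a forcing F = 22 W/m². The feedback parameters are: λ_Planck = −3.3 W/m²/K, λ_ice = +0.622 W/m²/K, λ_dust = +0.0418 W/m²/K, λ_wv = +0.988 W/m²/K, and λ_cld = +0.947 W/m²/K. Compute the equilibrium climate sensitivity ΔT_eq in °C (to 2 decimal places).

31.37 °C

Net feedback parameter λ = (−3.3) + (+0.622) + (+0.0418) + (+0.988) + (+0.947) = -0.7012 W/m²/K.
ΔT = −F/λ = −22/(-0.7012) = 31.37 °C.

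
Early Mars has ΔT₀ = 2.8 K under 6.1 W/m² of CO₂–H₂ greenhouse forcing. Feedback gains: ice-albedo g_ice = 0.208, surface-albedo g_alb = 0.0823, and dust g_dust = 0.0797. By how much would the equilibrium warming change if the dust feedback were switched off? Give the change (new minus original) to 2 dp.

Original: g = 0.37, ΔT = 2.8/(1−0.37) = 4.4444 K.
Without dust: g' = 0.2903, ΔT' = 2.8/(1−0.2903) = 3.9453 K.
Change = 3.9453 − 4.4444 = -0.50 K.

-0.50 K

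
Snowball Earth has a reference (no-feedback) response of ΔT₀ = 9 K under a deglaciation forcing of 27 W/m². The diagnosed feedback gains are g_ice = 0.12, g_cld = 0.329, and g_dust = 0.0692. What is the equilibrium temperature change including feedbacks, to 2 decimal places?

Total gain g = 0.12 + 0.329 + 0.0692 = 0.5182.
Amplification A = 1/(1 − 0.5182) = 2.076.
ΔT = 9 × 2.076 = 18.68 K.

18.68 K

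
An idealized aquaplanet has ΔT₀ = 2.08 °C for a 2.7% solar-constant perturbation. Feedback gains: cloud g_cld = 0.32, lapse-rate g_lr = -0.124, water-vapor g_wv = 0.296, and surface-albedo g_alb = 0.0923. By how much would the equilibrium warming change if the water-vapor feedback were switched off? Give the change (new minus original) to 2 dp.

Original: g = 0.5843, ΔT = 2.08/(1−0.5843) = 5.0036 °C.
Without water-vapor: g' = 0.2883, ΔT' = 2.08/(1−0.2883) = 2.9226 °C.
Change = 2.9226 − 5.0036 = -2.08 °C.

-2.08 °C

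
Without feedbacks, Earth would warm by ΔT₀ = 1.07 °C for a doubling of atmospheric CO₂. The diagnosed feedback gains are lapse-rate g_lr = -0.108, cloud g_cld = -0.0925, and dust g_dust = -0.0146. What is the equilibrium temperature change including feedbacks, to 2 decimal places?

Total gain g = -0.108 − 0.0925 − 0.0146 = -0.2151.
Amplification A = 1/(1 + 0.2151) = 0.823.
ΔT = 1.07 × 0.823 = 0.88 °C.

0.88 °C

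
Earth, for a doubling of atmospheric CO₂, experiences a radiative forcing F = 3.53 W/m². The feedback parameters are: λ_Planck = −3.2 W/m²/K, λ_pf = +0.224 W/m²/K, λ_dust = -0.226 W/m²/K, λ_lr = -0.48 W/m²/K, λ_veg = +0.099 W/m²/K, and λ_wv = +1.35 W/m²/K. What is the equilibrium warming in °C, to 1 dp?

Net feedback parameter λ = (−3.2) + (+0.224) + (-0.226) + (-0.48) + (+0.099) + (+1.35) = -2.233 W/m²/K.
ΔT = −F/λ = −3.53/(-2.233) = 1.6 °C.

1.6 °C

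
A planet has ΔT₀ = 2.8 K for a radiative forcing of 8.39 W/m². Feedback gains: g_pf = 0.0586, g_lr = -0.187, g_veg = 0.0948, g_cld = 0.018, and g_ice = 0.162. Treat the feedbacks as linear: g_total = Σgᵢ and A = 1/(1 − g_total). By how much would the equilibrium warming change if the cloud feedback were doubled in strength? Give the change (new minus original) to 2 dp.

Original: g = 0.1464, ΔT = 2.8/(1−0.1464) = 3.2802 K.
With doubled cloud: g' = 0.1644, ΔT' = 2.8/(1−0.1644) = 3.3509 K.
Change = 3.3509 − 3.2802 = 0.07 K.

0.07 K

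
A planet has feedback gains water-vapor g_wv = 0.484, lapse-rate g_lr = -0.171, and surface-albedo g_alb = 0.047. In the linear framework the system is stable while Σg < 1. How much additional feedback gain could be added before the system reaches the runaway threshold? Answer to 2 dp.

0.64

Current total gain = 0.484 − 0.171 + 0.047 = 0.36.
Margin to runaway = 1 − 0.36 = 0.64.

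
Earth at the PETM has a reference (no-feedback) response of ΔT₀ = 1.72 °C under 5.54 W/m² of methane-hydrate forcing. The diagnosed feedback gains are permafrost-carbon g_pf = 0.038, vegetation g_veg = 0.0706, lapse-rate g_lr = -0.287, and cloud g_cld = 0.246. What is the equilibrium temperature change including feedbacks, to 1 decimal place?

Total gain g = 0.038 + 0.0706 − 0.287 + 0.246 = 0.0676.
Amplification A = 1/(1 − 0.0676) = 1.073.
ΔT = 1.72 × 1.073 = 1.8 °C.

1.8 °C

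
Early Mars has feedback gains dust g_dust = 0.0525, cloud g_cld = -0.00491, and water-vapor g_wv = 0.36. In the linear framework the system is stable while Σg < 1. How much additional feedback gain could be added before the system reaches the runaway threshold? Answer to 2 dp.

Current total gain = 0.0525 − 0.00491 + 0.36 = 0.40759.
Margin to runaway = 1 − 0.40759 = 0.59.

0.59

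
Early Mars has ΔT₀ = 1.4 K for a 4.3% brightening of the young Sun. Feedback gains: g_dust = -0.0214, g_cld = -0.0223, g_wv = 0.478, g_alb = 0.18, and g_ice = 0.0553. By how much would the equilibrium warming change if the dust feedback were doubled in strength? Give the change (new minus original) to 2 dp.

-0.26 K

Original: g = 0.6696, ΔT = 1.4/(1−0.6696) = 4.2373 K.
With doubled dust: g' = 0.6482, ΔT' = 1.4/(1−0.6482) = 3.9795 K.
Change = 3.9795 − 4.2373 = -0.26 K.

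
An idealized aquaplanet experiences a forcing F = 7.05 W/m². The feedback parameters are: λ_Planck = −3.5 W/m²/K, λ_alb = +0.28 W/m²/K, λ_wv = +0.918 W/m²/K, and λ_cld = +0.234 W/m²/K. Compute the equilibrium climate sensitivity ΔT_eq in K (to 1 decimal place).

3.4 K

Net feedback parameter λ = (−3.5) + (+0.28) + (+0.918) + (+0.234) = -2.068 W/m²/K.
ΔT = −F/λ = −7.05/(-2.068) = 3.4 K.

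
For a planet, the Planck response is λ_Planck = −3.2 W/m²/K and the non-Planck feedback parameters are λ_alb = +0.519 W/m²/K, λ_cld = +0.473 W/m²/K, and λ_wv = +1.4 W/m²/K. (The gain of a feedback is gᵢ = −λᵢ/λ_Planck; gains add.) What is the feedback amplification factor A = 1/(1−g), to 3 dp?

3.960

Convert to gains: g_alb = 0.519/3.2 = 0.1622; g_cld = 0.473/3.2 = 0.1478; g_wv = 1.4/3.2 = 0.4375.
Total gain g = 0.7475.
A = 1/(1 − 0.7475) = 3.960.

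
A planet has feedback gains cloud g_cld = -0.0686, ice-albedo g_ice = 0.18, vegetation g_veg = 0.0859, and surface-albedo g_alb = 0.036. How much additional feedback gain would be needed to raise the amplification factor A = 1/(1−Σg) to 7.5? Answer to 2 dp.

0.63

Current total gain = 0.2333.
Target gain for A = 7.5: g* = 1 − 1/7.5 = 0.8667.
Additional gain needed = 0.8667 − 0.2333 = 0.63.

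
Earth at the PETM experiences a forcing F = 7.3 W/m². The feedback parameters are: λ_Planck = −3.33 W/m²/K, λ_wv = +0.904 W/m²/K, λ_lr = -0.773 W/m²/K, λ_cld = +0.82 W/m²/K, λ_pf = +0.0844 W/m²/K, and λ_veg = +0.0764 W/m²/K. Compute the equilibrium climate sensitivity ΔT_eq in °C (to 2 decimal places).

Net feedback parameter λ = (−3.33) + (+0.904) + (-0.773) + (+0.82) + (+0.0844) + (+0.0764) = -2.2182 W/m²/K.
ΔT = −F/λ = −7.3/(-2.2182) = 3.29 °C.

3.29 °C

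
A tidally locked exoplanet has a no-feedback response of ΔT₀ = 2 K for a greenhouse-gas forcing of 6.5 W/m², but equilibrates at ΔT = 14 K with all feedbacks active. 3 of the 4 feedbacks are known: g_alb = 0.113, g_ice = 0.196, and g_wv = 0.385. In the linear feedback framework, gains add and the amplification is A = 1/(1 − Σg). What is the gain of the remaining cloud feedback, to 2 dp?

0.16

Amplification A = ΔT/ΔT₀ = 14/2 = 7.
Total gain g = 1 − 1/A = 1 − 1/7 = 0.8571.
Known gains sum to 0.113 + 0.196 + 0.385 = 0.694.
g_cld = 0.8571 − 0.694 = 0.16.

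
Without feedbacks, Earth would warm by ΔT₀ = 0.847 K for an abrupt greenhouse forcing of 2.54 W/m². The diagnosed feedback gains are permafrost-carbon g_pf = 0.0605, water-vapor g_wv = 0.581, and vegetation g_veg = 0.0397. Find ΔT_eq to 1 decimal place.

Total gain g = 0.0605 + 0.581 + 0.0397 = 0.6812.
Amplification A = 1/(1 − 0.6812) = 3.137.
ΔT = 0.847 × 3.137 = 2.7 K.

2.7 K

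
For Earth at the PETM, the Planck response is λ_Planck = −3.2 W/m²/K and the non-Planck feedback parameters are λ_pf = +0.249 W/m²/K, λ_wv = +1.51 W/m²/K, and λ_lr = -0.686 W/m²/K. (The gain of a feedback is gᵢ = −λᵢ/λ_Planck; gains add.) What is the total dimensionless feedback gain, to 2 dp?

0.34

Convert to gains: g_pf = 0.249/3.2 = 0.07781; g_wv = 1.51/3.2 = 0.4719; g_lr = -0.686/3.2 = -0.2144.
Total gain g = 0.33531.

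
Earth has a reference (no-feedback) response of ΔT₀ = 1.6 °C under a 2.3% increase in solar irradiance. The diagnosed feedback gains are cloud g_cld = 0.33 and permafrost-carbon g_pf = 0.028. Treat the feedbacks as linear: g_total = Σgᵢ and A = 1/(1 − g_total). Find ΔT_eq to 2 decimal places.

Total gain g = 0.33 + 0.028 = 0.358.
Amplification A = 1/(1 − 0.358) = 1.558.
ΔT = 1.6 × 1.558 = 2.49 °C.

2.49 °C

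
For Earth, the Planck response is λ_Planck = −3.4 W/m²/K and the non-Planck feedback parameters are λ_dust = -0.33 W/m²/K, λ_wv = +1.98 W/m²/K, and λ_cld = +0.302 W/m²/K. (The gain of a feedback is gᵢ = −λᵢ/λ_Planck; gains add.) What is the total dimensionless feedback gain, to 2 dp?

Convert to gains: g_dust = -0.33/3.4 = -0.09706; g_wv = 1.98/3.4 = 0.5824; g_cld = 0.302/3.4 = 0.08882.
Total gain g = 0.57416.

0.57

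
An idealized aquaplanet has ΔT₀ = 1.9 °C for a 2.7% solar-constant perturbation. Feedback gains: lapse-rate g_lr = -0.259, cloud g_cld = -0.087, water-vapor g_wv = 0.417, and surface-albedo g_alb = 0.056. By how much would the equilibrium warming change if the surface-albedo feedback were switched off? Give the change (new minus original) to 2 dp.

Original: g = 0.127, ΔT = 1.9/(1−0.127) = 2.1764 °C.
Without surface-albedo: g' = 0.071, ΔT' = 1.9/(1−0.071) = 2.0452 °C.
Change = 2.0452 − 2.1764 = -0.13 °C.

-0.13 °C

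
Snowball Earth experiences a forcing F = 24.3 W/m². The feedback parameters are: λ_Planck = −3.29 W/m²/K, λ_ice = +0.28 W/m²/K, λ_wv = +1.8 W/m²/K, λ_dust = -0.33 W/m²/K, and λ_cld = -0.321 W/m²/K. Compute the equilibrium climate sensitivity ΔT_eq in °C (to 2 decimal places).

13.06 °C

Net feedback parameter λ = (−3.29) + (+0.28) + (+1.8) + (-0.33) + (-0.321) = -1.861 W/m²/K.
ΔT = −F/λ = −24.3/(-1.861) = 13.06 °C.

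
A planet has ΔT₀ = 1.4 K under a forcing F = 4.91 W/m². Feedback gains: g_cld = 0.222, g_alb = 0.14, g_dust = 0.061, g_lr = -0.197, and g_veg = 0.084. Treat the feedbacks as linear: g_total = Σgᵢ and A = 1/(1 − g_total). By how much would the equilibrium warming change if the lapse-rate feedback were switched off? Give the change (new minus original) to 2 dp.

0.81 K

Original: g = 0.31, ΔT = 1.4/(1−0.31) = 2.0290 K.
Without lapse-rate: g' = 0.507, ΔT' = 1.4/(1−0.507) = 2.8398 K.
Change = 2.8398 − 2.0290 = 0.81 K.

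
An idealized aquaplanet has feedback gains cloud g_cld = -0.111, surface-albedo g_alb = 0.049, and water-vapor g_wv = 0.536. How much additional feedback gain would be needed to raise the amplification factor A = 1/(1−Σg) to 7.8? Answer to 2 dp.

Current total gain = 0.474.
Target gain for A = 7.8: g* = 1 − 1/7.8 = 0.8718.
Additional gain needed = 0.8718 − 0.474 = 0.40.

0.40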